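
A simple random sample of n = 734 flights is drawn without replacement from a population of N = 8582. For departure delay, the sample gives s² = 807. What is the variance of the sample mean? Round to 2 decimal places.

Under SRS without replacement, Var(ȳ) = (1 − f)·s²/n with f = n/N = 734/8582 = 0.08552785.
Var(ȳ) = (1 − 0.08552785)·807/734 = 0.91447215·1.099455 = 1.005421.

1.01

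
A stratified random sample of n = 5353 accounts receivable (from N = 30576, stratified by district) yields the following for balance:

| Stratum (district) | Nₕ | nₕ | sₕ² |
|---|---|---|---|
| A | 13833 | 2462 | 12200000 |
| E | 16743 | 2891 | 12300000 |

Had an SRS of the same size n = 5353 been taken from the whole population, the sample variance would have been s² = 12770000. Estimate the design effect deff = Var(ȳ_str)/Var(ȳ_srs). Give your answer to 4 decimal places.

0.9600

Var(ȳ_str) = Σ Wₕ²(1−fₕ)sₕ²/nₕ with Wₕ = Nₕ/30576:
  A: (13833/30576)²·(1−2462/13833)·12200000/2462 = 833.7301
  E: (16743/30576)²·(1−2891/16743)·12300000/2891 = 1055.4592
  → Var(ȳ_str) = 1889.1893.
Var(ȳ_srs) = (1 − 5353/30576)·12770000/5353 = 1967.9304.
deff = 1889.1893 / 1967.9304 = 0.9600.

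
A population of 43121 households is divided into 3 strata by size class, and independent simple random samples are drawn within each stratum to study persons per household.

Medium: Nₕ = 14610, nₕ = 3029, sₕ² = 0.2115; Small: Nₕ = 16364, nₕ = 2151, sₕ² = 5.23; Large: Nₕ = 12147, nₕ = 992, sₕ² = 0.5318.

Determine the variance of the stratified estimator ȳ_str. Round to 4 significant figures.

3.495 × 10^-4

Var(ȳ_str) = Σₕ Wₕ²(1 − fₕ)sₕ²/nₕ with Wₕ = Nₕ/N, N = 43121.
Medium: Wₕ = 0.33881403; term = 0.33881403²·(1 − 0.20732375)·0.2115/3029 = 6.3537442 × 10^-6.
Small: Wₕ = 0.37949027; term = 0.37949027²·(1 − 0.13144708)·5.23/2151 = 3.0412972 × 10^-4.
Large: Wₕ = 0.28169569; term = 0.28169569²·(1 − 0.08166626)·0.5318/992 = 3.9065881 × 10^-5.
Sum = 3.4954935 × 10^-4.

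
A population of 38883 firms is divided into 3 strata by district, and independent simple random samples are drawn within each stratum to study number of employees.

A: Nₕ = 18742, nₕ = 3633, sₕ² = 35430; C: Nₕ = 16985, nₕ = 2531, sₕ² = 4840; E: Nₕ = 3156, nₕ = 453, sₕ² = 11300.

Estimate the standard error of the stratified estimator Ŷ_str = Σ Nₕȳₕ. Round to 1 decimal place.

Var(Ŷ_str) = Σₕ Nₕ²(1 − fₕ)sₕ²/nₕ.
A: 18742²·(1 − 3633/18742)·35430/3633 = 2.7615786 × 10^9.
C: 16985²·(1 − 2531/16985)·4840/2531 = 4.6946889 × 10^8.
E: 3156²·(1 − 453/3156)·11300/453 = 2.1279591 × 10^8.
Sum = 3.4438434 × 10^9.
SE = √(3.4438434 × 10^9) = 58684.3.

58684.3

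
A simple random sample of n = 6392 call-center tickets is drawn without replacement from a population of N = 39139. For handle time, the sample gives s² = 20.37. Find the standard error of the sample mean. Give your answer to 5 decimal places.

Under SRS without replacement, Var(ȳ) = (1 − f)·s²/n with f = n/N = 6392/39139 = 0.16331536.
Var(ȳ) = (1 − 0.16331536)·20.37/6392 = 0.83668464·0.003186796 = 0.0026663432.
SE(ȳ) = √(0.0026663432) = 0.05164.

0.05164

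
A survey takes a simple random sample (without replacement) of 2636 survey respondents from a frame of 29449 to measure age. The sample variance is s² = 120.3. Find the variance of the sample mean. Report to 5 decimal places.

0.04155

Under SRS without replacement, Var(ȳ) = (1 − f)·s²/n with f = n/N = 2636/29449 = 0.08951068.
Var(ȳ) = (1 − 0.08951068)·120.3/2636 = 0.91048932·0.045637329 = 0.041552301.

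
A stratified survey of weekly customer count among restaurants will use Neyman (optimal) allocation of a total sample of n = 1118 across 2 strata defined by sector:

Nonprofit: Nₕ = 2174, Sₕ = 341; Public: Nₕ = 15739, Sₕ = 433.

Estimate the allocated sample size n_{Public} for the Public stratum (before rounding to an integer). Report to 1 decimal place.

Neyman allocation: nₕ = n·NₕSₕ / Σⱼ NⱼSⱼ.
Σ NⱼSⱼ = 2174·341 + 15739·433 = 7.556321 × 10^6.
n_{Public} = 1118·15739·433 / (7.556321 × 10^6) = 1008.3.

1008.3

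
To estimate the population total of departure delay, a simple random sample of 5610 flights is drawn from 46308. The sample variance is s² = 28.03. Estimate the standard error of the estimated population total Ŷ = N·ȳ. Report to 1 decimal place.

3068.6

Var(Ŷ) = N²·Var(ȳ) = N²·(1 − n/N)·s²/n.
f = 5610/46308 = 0.12114537; Var(ȳ) = 0.87885463·28.03/5610 = 0.00439114.
Var(Ŷ) = 46308² · 0.00439114 = 9.4164961 × 10^6.
SE(Ŷ) = √(9.4164961 × 10^6) = 3068.6.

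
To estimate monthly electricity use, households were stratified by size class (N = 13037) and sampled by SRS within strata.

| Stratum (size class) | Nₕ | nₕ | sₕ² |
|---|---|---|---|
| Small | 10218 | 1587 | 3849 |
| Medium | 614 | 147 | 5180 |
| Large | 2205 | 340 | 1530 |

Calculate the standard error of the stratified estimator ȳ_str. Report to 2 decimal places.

Var(ȳ_str) = Σₕ Wₕ²(1 − fₕ)sₕ²/nₕ with Wₕ = Nₕ/N, N = 13037.
Small: Wₕ = 0.78376927; term = 0.78376927²·(1 − 0.15531415)·3849/1587 = 1.2584694.
Medium: Wₕ = 0.04709672; term = 0.04709672²·(1 − 0.23941368)·5180/147 = 0.059448698.
Large: Wₕ = 0.16913400; term = 0.16913400²·(1 − 0.15419501)·1530/340 = 0.10887912.
Sum = 1.4267972.
SE = √(1.4267972) = 1.19.

1.19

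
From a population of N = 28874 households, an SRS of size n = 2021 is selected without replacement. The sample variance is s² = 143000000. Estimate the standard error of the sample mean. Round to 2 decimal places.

Under SRS without replacement, Var(ȳ) = (1 − f)·s²/n with f = n/N = 2021/28874 = 0.06999377.
Var(ȳ) = (1 − 0.06999377)·143000000/2021 = 0.93000623·70757.051 = 65804.498.
SE(ȳ) = √(65804.498) = 256.52.

256.52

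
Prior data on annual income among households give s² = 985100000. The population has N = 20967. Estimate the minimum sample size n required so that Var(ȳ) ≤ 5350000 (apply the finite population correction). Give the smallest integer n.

Without fpc, n₀ = s²/D = 985100000/5350000 = 184.1308.
With fpc, (1 − n/N)·s²/n ≤ D requires n ≥ n₀/(1 + n₀/N) = 184.1308/(1 + 184.1308/20967) = 182.5279.
Rounding up, n = 183.

183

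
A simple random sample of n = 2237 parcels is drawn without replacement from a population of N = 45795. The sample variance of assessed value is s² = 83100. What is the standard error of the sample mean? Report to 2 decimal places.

5.94

Under SRS without replacement, Var(ȳ) = (1 − f)·s²/n with f = n/N = 2237/45795 = 0.04884813.
Var(ȳ) = (1 − 0.04884813)·83100/2237 = 0.95115187·37.147966 = 35.333357.
SE(ȳ) = √(35.333357) = 5.94.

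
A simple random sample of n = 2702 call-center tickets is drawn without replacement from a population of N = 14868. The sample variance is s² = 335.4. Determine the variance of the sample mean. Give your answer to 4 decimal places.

Under SRS without replacement, Var(ȳ) = (1 − f)·s²/n with f = n/N = 2702/14868 = 0.18173258.
Var(ȳ) = (1 − 0.18173258)·335.4/2702 = 0.81826742·0.12413027 = 0.10157176.

0.1016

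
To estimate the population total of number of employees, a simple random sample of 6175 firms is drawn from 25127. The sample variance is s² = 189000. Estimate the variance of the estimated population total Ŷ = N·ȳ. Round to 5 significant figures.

1.4575 × 10^10

Var(Ŷ) = N²·Var(ȳ) = N²·(1 − n/N)·s²/n.
f = 6175/25127 = 0.24575158; Var(ȳ) = 0.75424842·189000/6175 = 23.085498.
Var(Ŷ) = 25127² · 23.085498 = 1.4575402 × 10^10.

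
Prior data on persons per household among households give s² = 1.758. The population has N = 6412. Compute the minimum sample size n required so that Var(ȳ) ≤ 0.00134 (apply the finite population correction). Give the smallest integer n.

1090

Without fpc, n₀ = s²/D = 1.758/0.00134 = 1311.9403.
With fpc, (1 − n/N)·s²/n ≤ D requires n ≥ n₀/(1 + n₀/N) = 1311.9403/(1 + 1311.9403/6412) = 1089.1023.
Rounding up, n = 1090.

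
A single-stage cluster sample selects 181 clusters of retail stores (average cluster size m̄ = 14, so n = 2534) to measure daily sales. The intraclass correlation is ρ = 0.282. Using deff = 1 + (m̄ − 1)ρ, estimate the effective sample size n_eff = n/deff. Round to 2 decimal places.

deff = 1 + (14 − 1)·0.282 = 1 + 3.666 = 4.666.
n_eff = 2534 / 4.666 = 543.08.

543.08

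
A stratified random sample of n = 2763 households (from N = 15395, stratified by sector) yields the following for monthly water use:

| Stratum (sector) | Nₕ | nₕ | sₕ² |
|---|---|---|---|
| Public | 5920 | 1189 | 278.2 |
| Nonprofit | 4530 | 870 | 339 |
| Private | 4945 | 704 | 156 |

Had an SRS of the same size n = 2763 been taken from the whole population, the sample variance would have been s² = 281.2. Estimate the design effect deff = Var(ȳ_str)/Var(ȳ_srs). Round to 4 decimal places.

0.8923

Var(ȳ_str) = Σ Wₕ²(1−fₕ)sₕ²/nₕ with Wₕ = Nₕ/15395:
  Public: (5920/15395)²·(1−1189/5920)·278.2/1189 = 0.027649707
  Nonprofit: (4530/15395)²·(1−870/4530)·339/870 = 0.027258399
  Private: (4945/15395)²·(1−704/4945)·156/704 = 0.019607721
  → Var(ȳ_str) = 0.074515827.
Var(ȳ_srs) = (1 − 2763/15395)·281.2/2763 = 0.083507764.
deff = 0.074515827 / 0.083507764 = 0.8923.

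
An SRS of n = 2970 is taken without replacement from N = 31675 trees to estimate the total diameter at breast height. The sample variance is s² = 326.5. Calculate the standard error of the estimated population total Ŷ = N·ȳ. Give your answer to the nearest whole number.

9998

Var(Ŷ) = N²·Var(ȳ) = N²·(1 − n/N)·s²/n.
f = 2970/31675 = 0.09376480; Var(ȳ) = 0.90623520·326.5/2970 = 0.099624846.
Var(Ŷ) = 31675² · 0.099624846 = 9.9954168 × 10^7.
SE(Ŷ) = √(9.9954168 × 10^7) = 9998.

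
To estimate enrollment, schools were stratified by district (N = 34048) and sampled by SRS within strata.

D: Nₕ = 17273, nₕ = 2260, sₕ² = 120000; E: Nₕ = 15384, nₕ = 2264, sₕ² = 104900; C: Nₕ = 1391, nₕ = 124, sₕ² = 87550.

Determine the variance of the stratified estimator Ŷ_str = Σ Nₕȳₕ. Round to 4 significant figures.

Var(Ŷ_str) = Σₕ Nₕ²(1 − fₕ)sₕ²/nₕ.
D: 17273²·(1 − 2260/17273)·120000/2260 = 1.376918 × 10^10.
E: 15384²·(1 − 2264/15384)·104900/2264 = 9.3519499 × 10^9.
C: 1391²·(1 − 124/1391)·87550/124 = 1.2443376 × 10^9.
Sum = 2.4365468 × 10^10.

2.437 × 10^10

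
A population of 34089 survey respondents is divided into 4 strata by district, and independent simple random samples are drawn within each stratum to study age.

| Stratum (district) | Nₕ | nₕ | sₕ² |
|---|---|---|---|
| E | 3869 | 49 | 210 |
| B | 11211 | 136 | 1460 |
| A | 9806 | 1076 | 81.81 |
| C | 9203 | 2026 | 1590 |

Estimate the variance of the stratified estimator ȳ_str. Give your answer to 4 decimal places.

Var(ȳ_str) = Σₕ Wₕ²(1 − fₕ)sₕ²/nₕ with Wₕ = Nₕ/N, N = 34089.
E: Wₕ = 0.11349702; term = 0.11349702²·(1 − 0.01266477)·210/49 = 0.054507565.
B: Wₕ = 0.32887442; term = 0.32887442²·(1 − 0.01213094)·1460/136 = 1.1470267.
A: Wₕ = 0.28765878; term = 0.28765878²·(1 − 0.10972874)·81.81/1076 = 0.0056010794.
C: Wₕ = 0.26996978; term = 0.26996978²·(1 − 0.22014560)·1590/2026 = 0.044606847.
Sum = 1.2517422.

1.2517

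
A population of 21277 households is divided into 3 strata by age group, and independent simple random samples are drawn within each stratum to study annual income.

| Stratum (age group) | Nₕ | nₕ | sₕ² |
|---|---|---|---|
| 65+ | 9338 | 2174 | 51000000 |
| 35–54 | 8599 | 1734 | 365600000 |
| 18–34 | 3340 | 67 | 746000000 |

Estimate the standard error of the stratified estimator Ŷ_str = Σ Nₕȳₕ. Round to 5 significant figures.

Var(Ŷ_str) = Σₕ Nₕ²(1 − fₕ)sₕ²/nₕ.
65+: 9338²·(1 − 2174/9338)·51000000/2174 = 1.569351 × 10^12.
35–54: 8599²·(1 − 1734/8599)·365600000/1734 = 1.2446452 × 10^13.
18–34: 3340²·(1 − 67/3340)·746000000/67 = 1.2171847 × 10^14.
Sum = 1.3573427 × 10^14.
SE = √(1.3573427 × 10^14) = 1.1651 × 10^7.

1.1651 × 10^7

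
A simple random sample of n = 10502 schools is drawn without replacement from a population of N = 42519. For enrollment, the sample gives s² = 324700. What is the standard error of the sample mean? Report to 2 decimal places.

Under SRS without replacement, Var(ȳ) = (1 − f)·s²/n with f = n/N = 10502/42519 = 0.24699546.
Var(ȳ) = (1 − 0.24699546)·324700/10502 = 0.75300454·30.91792 = 23.281334.
SE(ȳ) = √(23.281334) = 4.83.

4.83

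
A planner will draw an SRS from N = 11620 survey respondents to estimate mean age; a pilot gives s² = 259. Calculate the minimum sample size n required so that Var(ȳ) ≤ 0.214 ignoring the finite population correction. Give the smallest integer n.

1211

Without fpc, n₀ = s²/D = 259/0.214 = 1210.2804.
Rounding up, n = 1211.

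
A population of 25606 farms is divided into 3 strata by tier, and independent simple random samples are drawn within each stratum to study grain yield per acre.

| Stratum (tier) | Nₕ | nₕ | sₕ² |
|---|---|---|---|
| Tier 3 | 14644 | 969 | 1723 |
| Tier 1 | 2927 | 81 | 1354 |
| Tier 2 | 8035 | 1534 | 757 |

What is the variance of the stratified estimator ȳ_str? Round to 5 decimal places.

0.79477

Var(ȳ_str) = Σₕ Wₕ²(1 − fₕ)sₕ²/nₕ with Wₕ = Nₕ/N, N = 25606.
Tier 3: Wₕ = 0.57189721; term = 0.57189721²·(1 − 0.06617045)·1723/969 = 0.54308158.
Tier 1: Wₕ = 0.11430915; term = 0.11430915²·(1 − 0.02767339)·1354/81 = 0.21237715.
Tier 2: Wₕ = 0.31379364; term = 0.31379364²·(1 − 0.19091475)·757/1534 = 0.03931453.
Sum = 0.79477326.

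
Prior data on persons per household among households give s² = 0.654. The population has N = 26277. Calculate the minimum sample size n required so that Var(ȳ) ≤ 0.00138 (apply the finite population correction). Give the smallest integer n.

466

Without fpc, n₀ = s²/D = 0.654/0.00138 = 473.9130.
With fpc, (1 − n/N)·s²/n ≤ D requires n ≥ n₀/(1 + n₀/N) = 473.9130/(1 + 473.9130/26277) = 465.5173.
Rounding up, n = 466.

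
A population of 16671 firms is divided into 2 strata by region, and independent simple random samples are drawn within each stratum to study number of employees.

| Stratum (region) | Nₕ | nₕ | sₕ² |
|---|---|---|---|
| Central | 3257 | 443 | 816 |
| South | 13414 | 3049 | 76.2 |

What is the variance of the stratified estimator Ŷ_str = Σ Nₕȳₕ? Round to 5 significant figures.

2.0357 × 10^7

Var(Ŷ_str) = Σₕ Nₕ²(1 − fₕ)sₕ²/nₕ.
Central: 3257²·(1 − 443/3257)·816/443 = 1.6882171 × 10^7.
South: 13414²·(1 − 3049/13414)·76.2/3049 = 3.4747627 × 10^6.
Sum = 2.0356934 × 10^7.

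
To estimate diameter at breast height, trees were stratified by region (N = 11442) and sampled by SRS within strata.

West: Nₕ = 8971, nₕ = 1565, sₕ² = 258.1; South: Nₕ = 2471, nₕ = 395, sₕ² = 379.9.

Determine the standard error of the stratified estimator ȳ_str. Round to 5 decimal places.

Var(ȳ_str) = Σₕ Wₕ²(1 − fₕ)sₕ²/nₕ with Wₕ = Nₕ/N, N = 11442.
West: Wₕ = 0.78404125; term = 0.78404125²·(1 − 0.17445101)·258.1/1565 = 0.083694003.
South: Wₕ = 0.21595875; term = 0.21595875²·(1 − 0.15985431)·379.9/395 = 0.03768499.
Sum = 0.12137899.
SE = √(0.12137899) = 0.34839.

0.34839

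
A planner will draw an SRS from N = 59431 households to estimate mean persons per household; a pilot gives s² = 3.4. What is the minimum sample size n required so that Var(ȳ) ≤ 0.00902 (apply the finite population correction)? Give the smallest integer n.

Without fpc, n₀ = s²/D = 3.4/0.00902 = 376.9401.
With fpc, (1 − n/N)·s²/n ≤ D requires n ≥ n₀/(1 + n₀/N) = 376.9401/(1 + 376.9401/59431) = 374.5644.
Rounding up, n = 375.

375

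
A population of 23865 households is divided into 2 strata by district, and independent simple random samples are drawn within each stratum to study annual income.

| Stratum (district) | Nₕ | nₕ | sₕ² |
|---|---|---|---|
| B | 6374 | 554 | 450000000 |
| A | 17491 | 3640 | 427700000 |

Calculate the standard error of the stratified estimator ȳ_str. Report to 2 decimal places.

Var(ȳ_str) = Σₕ Wₕ²(1 − fₕ)sₕ²/nₕ with Wₕ = Nₕ/N, N = 23865.
B: Wₕ = 0.26708569; term = 0.26708569²·(1 − 0.08691559)·450000000/554 = 52907.217.
A: Wₕ = 0.73291431; term = 0.73291431²·(1 − 0.20810703)·427700000/3640 = 49981.669.
Sum = 102888.89.
SE = √(102888.89) = 320.76.

320.76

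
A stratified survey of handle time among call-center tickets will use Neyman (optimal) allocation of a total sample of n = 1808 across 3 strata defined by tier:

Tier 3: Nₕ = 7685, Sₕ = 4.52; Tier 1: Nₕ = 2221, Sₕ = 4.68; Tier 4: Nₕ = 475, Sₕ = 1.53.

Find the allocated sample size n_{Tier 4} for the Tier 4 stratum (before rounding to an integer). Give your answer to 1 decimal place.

28.7

Neyman allocation: nₕ = n·NₕSₕ / Σⱼ NⱼSⱼ.
Σ NⱼSⱼ = 7685·4.52 + 2221·4.68 + 475·1.53 = 45857.23.
n_{Tier 4} = 1808·475·1.53 / 45857.23 = 28.7.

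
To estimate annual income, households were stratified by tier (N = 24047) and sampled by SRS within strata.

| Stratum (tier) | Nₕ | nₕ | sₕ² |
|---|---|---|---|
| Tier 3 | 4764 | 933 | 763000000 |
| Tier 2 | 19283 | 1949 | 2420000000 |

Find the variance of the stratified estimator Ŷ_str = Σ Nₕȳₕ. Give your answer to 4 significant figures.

4.300 × 10^14

Var(Ŷ_str) = Σₕ Nₕ²(1 − fₕ)sₕ²/nₕ.
Tier 3: 4764²·(1 − 933/4764)·763000000/933 = 1.4925428 × 10^13.
Tier 2: 19283²·(1 − 1949/19283)·2420000000/1949 = 4.1502754 × 10^14.
Sum = 4.2995297 × 10^14.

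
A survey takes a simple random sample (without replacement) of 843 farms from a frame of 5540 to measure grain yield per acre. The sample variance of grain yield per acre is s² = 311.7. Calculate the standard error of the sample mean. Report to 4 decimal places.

Under SRS without replacement, Var(ȳ) = (1 − f)·s²/n with f = n/N = 843/5540 = 0.15216606.
Var(ȳ) = (1 − 0.15216606)·311.7/843 = 0.84783394·0.36975089 = 0.31348735.
SE(ȳ) = √(0.31348735) = 0.5599.

0.5599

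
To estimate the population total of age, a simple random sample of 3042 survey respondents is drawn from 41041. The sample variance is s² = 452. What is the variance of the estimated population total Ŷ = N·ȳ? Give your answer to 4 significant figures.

2.317 × 10^8

Var(Ŷ) = N²·Var(ȳ) = N²·(1 − n/N)·s²/n.
f = 3042/41041 = 0.07412100; Var(ȳ) = 0.92587900·452/3042 = 0.13757308.
Var(Ŷ) = 41041² · 0.13757308 = 2.317231 × 10^8.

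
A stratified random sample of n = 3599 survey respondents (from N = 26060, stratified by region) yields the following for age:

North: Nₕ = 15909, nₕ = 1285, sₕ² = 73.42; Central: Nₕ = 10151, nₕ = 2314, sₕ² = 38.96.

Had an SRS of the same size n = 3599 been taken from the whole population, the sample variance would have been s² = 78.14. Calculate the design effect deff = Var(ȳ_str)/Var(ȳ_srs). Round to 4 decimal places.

1.1514

Var(ȳ_str) = Σ Wₕ²(1−fₕ)sₕ²/nₕ with Wₕ = Nₕ/26060:
  North: (15909/26060)²·(1−1285/15909)·73.42/1285 = 0.019573635
  Central: (10151/26060)²·(1−2314/10151)·38.96/2314 = 0.0019722658
  → Var(ȳ_str) = 0.021545901.
Var(ȳ_srs) = (1 − 3599/26060)·78.14/3599 = 0.018713121.
deff = 0.021545901 / 0.018713121 = 1.1514.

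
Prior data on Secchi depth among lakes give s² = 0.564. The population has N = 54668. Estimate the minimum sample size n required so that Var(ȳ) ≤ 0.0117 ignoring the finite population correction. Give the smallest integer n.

49

Without fpc, n₀ = s²/D = 0.564/0.0117 = 48.2051.
Rounding up, n = 49.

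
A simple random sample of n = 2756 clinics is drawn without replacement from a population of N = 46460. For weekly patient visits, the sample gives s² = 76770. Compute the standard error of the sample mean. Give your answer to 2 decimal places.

Under SRS without replacement, Var(ȳ) = (1 − f)·s²/n with f = n/N = 2756/46460 = 0.05931985.
Var(ȳ) = (1 − 0.05931985)·76770/2756 = 0.94068015·27.855588 = 26.203199.
SE(ȳ) = √(26.203199) = 5.12.

5.12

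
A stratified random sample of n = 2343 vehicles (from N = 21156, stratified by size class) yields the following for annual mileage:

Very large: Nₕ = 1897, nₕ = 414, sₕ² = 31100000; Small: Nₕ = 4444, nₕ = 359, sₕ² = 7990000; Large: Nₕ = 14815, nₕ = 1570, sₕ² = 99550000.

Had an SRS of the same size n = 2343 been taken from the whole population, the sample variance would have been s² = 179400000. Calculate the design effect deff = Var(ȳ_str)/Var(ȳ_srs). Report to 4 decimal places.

0.4285

Var(ȳ_str) = Σ Wₕ²(1−fₕ)sₕ²/nₕ with Wₕ = Nₕ/21156:
  Very large: (1897/21156)²·(1−414/1897)·31100000/414 = 472.17329
  Small: (4444/21156)²·(1−359/4444)·7990000/359 = 902.71638
  Large: (14815/21156)²·(1−1570/14815)·99550000/1570 = 27798.932
  → Var(ȳ_str) = 29173.822.
Var(ȳ_srs) = (1 − 2343/21156)·179400000/2343 = 68088.638.
deff = 29173.822 / 68088.638 = 0.4285.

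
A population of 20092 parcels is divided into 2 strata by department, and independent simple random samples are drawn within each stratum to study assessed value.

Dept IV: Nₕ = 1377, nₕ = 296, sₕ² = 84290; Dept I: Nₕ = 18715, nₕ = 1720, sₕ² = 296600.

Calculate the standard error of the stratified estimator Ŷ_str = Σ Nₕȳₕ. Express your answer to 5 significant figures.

235100

Var(Ŷ_str) = Σₕ Nₕ²(1 − fₕ)sₕ²/nₕ.
Dept IV: 1377²·(1 − 296/1377)·84290/296 = 4.2388103 × 10^8.
Dept I: 18715²·(1 − 1720/18715)·296600/1720 = 5.4847104 × 10^10.
Sum = 5.5270985 × 10^10.
SE = √(5.5270985 × 10^10) = 235100.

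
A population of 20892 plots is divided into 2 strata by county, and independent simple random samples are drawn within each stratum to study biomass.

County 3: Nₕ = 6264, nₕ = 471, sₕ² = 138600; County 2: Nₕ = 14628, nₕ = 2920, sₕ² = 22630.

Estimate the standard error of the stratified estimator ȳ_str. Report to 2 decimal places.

5.24

Var(ȳ_str) = Σₕ Wₕ²(1 − fₕ)sₕ²/nₕ with Wₕ = Nₕ/N, N = 20892.
County 3: Wₕ = 0.29982769; term = 0.29982769²·(1 − 0.07519157)·138600/471 = 24.464569.
County 2: Wₕ = 0.70017231; term = 0.70017231²·(1 − 0.19961717)·22630/2920 = 3.0409504.
Sum = 27.505519.
SE = √(27.505519) = 5.24.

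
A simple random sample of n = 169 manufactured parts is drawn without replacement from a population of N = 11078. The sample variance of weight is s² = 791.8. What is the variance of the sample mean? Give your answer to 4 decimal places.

4.6137

Under SRS without replacement, Var(ȳ) = (1 − f)·s²/n with f = n/N = 169/11078 = 0.01525546.
Var(ȳ) = (1 − 0.01525546)·791.8/169 = 0.98474454·4.6852071 = 4.6137321.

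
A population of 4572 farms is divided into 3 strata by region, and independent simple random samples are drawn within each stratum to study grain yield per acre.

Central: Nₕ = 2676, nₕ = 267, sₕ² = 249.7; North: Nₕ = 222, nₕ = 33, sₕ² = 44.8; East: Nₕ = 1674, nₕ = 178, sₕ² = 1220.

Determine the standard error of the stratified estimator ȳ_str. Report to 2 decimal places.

1.05

Var(ȳ_str) = Σₕ Wₕ²(1 − fₕ)sₕ²/nₕ with Wₕ = Nₕ/N, N = 4572.
Central: Wₕ = 0.58530184; term = 0.58530184²·(1 − 0.09977578)·249.7/267 = 0.28841494.
North: Wₕ = 0.04855643; term = 0.04855643²·(1 − 0.14864865)·44.8/33 = 0.0027249994.
East: Wₕ = 0.36614173; term = 0.36614173²·(1 − 0.10633214)·1220/178 = 0.82113475.
Sum = 1.1122747.
SE = √(1.1122747) = 1.05.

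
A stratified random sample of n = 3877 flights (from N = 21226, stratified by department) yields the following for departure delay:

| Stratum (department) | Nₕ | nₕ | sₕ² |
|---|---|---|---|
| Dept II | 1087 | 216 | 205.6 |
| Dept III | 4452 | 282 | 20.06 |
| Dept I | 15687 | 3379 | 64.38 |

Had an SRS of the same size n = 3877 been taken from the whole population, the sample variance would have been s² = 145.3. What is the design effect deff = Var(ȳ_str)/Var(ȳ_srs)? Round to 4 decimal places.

0.4275

Var(ȳ_str) = Σ Wₕ²(1−fₕ)sₕ²/nₕ with Wₕ = Nₕ/21226:
  Dept II: (1087/21226)²·(1−216/1087)·205.6/216 = 0.0020002337
  Dept III: (4452/21226)²·(1−282/4452)·20.06/282 = 0.002931141
  Dept I: (15687/21226)²·(1−3379/15687)·64.38/3379 = 0.0081649559
  → Var(ȳ_str) = 0.013096331.
Var(ȳ_srs) = (1 − 3877/21226)·145.3/3877 = 0.030632053.
deff = 0.013096331 / 0.030632053 = 0.4275.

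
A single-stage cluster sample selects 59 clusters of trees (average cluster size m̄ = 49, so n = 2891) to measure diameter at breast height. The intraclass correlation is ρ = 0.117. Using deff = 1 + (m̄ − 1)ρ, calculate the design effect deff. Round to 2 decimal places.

deff = 1 + (49 − 1)·0.117 = 1 + 5.616 = 6.616.

6.62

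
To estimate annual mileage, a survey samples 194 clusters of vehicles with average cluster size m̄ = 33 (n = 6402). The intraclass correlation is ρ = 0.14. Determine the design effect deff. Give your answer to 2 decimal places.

deff = 1 + (33 − 1)·0.14 = 1 + 4.48 = 5.48.

5.48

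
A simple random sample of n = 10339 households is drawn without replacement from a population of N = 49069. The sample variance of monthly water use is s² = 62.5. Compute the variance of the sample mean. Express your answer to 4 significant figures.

Under SRS without replacement, Var(ȳ) = (1 − f)·s²/n with f = n/N = 10339/49069 = 0.21070330.
Var(ȳ) = (1 − 0.21070330)·62.5/10339 = 0.78929670·0.0060450721 = 0.0047713555.

0.004771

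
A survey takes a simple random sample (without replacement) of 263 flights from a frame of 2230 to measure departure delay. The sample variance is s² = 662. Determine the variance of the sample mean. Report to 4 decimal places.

2.2202

Under SRS without replacement, Var(ȳ) = (1 − f)·s²/n with f = n/N = 263/2230 = 0.11793722.
Var(ȳ) = (1 − 0.11793722)·662/263 = 0.88206278·2.5171103 = 2.2202493.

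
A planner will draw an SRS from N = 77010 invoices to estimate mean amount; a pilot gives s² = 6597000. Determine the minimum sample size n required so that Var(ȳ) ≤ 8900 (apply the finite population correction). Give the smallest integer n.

Without fpc, n₀ = s²/D = 6597000/8900 = 741.2360.
With fpc, (1 − n/N)·s²/n ≤ D requires n ≥ n₀/(1 + n₀/N) = 741.2360/(1 + 741.2360/77010) = 734.1695.
Rounding up, n = 735.

735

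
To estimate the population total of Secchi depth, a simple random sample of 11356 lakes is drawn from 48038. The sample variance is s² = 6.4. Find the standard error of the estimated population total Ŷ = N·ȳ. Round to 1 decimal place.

996.5

Var(Ŷ) = N²·Var(ȳ) = N²·(1 − n/N)·s²/n.
f = 11356/48038 = 0.23639619; Var(ȳ) = 0.76360381·6.4/11356 = 4.3035086 × 10^-4.
Var(Ŷ) = 48038² · (4.3035086 × 10^-4) = 993098.92.
SE(Ŷ) = √(993098.92) = 996.5.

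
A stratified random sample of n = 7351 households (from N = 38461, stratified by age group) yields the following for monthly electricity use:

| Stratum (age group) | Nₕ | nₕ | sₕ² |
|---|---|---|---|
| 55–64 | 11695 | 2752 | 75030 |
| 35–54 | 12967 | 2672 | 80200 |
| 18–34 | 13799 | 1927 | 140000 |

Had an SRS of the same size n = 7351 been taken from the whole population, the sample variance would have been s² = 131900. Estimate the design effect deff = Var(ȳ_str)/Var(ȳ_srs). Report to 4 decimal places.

Var(ȳ_str) = Σ Wₕ²(1−fₕ)sₕ²/nₕ with Wₕ = Nₕ/38461:
  55–64: (11695/38461)²·(1−2752/11695)·75030/2752 = 1.9276529
  35–54: (12967/38461)²·(1−2672/12967)·80200/2672 = 2.7087108
  18–34: (13799/38461)²·(1−1927/13799)·140000/1927 = 8.045938
  → Var(ȳ_str) = 12.682302.
Var(ȳ_srs) = (1 − 7351/38461)·131900/7351 = 14.513689.
deff = 12.682302 / 14.513689 = 0.8738.

0.8738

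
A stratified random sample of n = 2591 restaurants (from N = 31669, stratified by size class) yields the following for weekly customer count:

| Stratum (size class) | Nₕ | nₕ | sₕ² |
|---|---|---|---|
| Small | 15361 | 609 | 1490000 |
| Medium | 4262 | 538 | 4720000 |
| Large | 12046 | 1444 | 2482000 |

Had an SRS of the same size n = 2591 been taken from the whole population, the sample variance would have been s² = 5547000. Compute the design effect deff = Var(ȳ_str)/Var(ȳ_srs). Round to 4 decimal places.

0.4632

Var(ȳ_str) = Σ Wₕ²(1−fₕ)sₕ²/nₕ with Wₕ = Nₕ/31669:
  Small: (15361/31669)²·(1−609/15361)·1490000/609 = 552.80335
  Medium: (4262/31669)²·(1−538/4262)·4720000/538 = 138.83985
  Large: (12046/31669)²·(1−1444/12046)·2482000/1444 = 218.87519
  → Var(ȳ_str) = 910.51839.
Var(ȳ_srs) = (1 − 2591/31669)·5547000/2591 = 1965.7167.
deff = 910.51839 / 1965.7167 = 0.4632.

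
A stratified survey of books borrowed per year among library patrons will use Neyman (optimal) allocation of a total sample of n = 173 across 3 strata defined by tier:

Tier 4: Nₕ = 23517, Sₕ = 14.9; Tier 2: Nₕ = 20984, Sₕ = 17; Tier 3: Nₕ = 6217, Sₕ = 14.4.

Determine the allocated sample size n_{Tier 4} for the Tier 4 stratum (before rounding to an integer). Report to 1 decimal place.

76.1

Neyman allocation: nₕ = n·NₕSₕ / Σⱼ NⱼSⱼ.
Σ NⱼSⱼ = 23517·14.9 + 20984·17 + 6217·14.4 = 796656.1.
n_{Tier 4} = 173·23517·14.9 / 796656.1 = 76.1.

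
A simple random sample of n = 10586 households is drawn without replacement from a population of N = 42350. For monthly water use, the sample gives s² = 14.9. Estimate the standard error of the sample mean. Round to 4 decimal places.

Under SRS without replacement, Var(ȳ) = (1 − f)·s²/n with f = n/N = 10586/42350 = 0.24996458.
Var(ȳ) = (1 − 0.24996458)·14.9/10586 = 0.75003542·0.0014075194 = 0.0010556894.
SE(ȳ) = √(0.0010556894) = 0.0325.

0.0325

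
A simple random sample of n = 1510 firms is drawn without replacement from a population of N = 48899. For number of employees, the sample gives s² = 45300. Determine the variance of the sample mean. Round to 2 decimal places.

Under SRS without replacement, Var(ȳ) = (1 − f)·s²/n with f = n/N = 1510/48899 = 0.03087998.
Var(ȳ) = (1 − 0.03087998)·45300/1510 = 0.96912002·30 = 29.073601.

29.07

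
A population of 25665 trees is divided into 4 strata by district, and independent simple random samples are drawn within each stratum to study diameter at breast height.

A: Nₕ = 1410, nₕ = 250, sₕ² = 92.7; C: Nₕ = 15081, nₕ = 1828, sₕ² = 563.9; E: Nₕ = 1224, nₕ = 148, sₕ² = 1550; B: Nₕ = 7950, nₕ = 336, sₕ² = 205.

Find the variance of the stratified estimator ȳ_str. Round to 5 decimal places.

0.17153

Var(ȳ_str) = Σₕ Wₕ²(1 − fₕ)sₕ²/nₕ with Wₕ = Nₕ/N, N = 25665.
A: Wₕ = 0.05493863; term = 0.05493863²·(1 − 0.17730496)·92.7/250 = 9.2073423 × 10^-4.
C: Wₕ = 0.58760959; term = 0.58760959²·(1 − 0.12121212)·563.9/1828 = 0.093602555.
E: Wₕ = 0.04769141; term = 0.04769141²·(1 − 0.12091503)·1550/148 = 0.020940215.
B: Wₕ = 0.30976037; term = 0.30976037²·(1 − 0.04226415)·205/336 = 0.05606761.
Sum = 0.17153111.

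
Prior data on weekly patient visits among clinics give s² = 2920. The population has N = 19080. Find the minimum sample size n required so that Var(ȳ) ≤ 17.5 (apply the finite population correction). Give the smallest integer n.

Without fpc, n₀ = s²/D = 2920/17.5 = 166.8571.
With fpc, (1 − n/N)·s²/n ≤ D requires n ≥ n₀/(1 + n₀/N) = 166.8571/(1 + 166.8571/19080) = 165.4106.
Rounding up, n = 166.

166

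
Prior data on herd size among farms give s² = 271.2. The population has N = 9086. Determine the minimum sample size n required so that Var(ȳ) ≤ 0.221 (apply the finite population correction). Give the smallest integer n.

1082

Without fpc, n₀ = s²/D = 271.2/0.221 = 1227.1493.
With fpc, (1 − n/N)·s²/n ≤ D requires n ≥ n₀/(1 + n₀/N) = 1227.1493/(1 + 1227.1493/9086) = 1081.1323.
Rounding up, n = 1082.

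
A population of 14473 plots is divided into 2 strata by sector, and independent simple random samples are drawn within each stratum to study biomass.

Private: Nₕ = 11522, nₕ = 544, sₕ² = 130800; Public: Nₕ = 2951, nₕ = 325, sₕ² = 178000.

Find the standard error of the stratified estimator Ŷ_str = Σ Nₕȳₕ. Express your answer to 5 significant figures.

186160

Var(Ŷ_str) = Σₕ Nₕ²(1 − fₕ)sₕ²/nₕ.
Private: 11522²·(1 − 544/11522)·130800/544 = 3.0413048 × 10^10.
Public: 2951²·(1 − 325/2951)·178000/325 = 4.2442462 × 10^9.
Sum = 3.4657294 × 10^10.
SE = √(3.4657294 × 10^10) = 186160.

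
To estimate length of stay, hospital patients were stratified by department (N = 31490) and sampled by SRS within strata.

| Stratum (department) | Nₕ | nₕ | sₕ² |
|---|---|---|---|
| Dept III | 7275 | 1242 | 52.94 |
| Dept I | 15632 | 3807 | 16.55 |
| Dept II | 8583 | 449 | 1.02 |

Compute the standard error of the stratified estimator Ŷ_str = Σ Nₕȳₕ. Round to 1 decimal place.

1683.1

Var(Ŷ_str) = Σₕ Nₕ²(1 − fₕ)sₕ²/nₕ.
Dept III: 7275²·(1 − 1242/7275)·52.94/1242 = 1.8708056 × 10^6.
Dept I: 15632²·(1 − 3807/15632)·16.55/3807 = 803583.14.
Dept II: 8583²·(1 − 449/8583)·1.02/449 = 158597.78.
Sum = 2.8329865 × 10^6.
SE = √(2.8329865 × 10^6) = 1683.1.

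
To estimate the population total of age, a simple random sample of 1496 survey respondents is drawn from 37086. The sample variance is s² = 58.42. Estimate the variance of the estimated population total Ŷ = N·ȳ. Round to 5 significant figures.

5.1543 × 10^7

Var(Ŷ) = N²·Var(ȳ) = N²·(1 − n/N)·s²/n.
f = 1496/37086 = 0.04033867; Var(ȳ) = 0.95966133·58.42/1496 = 0.037475545.
Var(Ŷ) = 37086² · 0.037475545 = 5.1542793 × 10^7.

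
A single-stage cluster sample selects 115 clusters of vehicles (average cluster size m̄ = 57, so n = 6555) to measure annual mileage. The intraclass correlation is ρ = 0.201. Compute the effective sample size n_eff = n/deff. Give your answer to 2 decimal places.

deff = 1 + (57 − 1)·0.201 = 1 + 11.256 = 12.256.
n_eff = 6555 / 12.256 = 534.84.

534.84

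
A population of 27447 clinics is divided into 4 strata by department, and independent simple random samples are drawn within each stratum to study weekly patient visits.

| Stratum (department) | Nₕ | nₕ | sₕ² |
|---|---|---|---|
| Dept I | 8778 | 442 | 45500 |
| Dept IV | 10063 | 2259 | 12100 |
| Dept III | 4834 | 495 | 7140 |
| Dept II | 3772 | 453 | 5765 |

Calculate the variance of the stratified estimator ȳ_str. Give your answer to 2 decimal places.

Var(ȳ_str) = Σₕ Wₕ²(1 − fₕ)sₕ²/nₕ with Wₕ = Nₕ/N, N = 27447.
Dept I: Wₕ = 0.31981637; term = 0.31981637²·(1 − 0.05035316)·45500/442 = 9.9989097.
Dept IV: Wₕ = 0.36663388; term = 0.36663388²·(1 − 0.22448574)·12100/2259 = 0.55837261.
Dept III: Wₕ = 0.17612125; term = 0.17612125²·(1 − 0.10239967)·7140/495 = 0.4016054.
Dept II: Wₕ = 0.13742850; term = 0.13742850²·(1 − 0.12009544)·5765/453 = 0.21149022.
Sum = 11.170378.

11.17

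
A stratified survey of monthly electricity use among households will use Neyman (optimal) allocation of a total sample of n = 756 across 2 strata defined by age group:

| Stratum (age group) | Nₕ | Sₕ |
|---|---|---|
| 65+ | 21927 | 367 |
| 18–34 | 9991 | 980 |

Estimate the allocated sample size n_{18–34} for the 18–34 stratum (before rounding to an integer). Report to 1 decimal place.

Neyman allocation: nₕ = n·NₕSₕ / Σⱼ NⱼSⱼ.
Σ NⱼSⱼ = 21927·367 + 9991·980 = 1.7838389 × 10^7.
n_{18–34} = 756·9991·980 / (1.7838389 × 10^7) = 415.0.

415.0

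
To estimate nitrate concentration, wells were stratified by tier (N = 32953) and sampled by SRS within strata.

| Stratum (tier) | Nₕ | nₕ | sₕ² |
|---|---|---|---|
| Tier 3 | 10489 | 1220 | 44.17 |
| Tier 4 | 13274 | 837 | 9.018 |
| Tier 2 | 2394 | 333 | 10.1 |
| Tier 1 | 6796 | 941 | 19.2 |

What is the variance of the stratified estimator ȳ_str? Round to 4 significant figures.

Var(ȳ_str) = Σₕ Wₕ²(1 − fₕ)sₕ²/nₕ with Wₕ = Nₕ/N, N = 32953.
Tier 3: Wₕ = 0.31830182; term = 0.31830182²·(1 − 0.11631233)·44.17/1220 = 0.0032414895.
Tier 4: Wₕ = 0.40281613; term = 0.40281613²·(1 − 0.06305560)·9.018/837 = 0.001637994.
Tier 2: Wₕ = 0.07264892; term = 0.07264892²·(1 − 0.13909774)·10.1/333 = 1.3781274 × 10^-4.
Tier 1: Wₕ = 0.20623312; term = 0.20623312²·(1 − 0.13846380)·19.2/941 = 7.4765623 × 10^-4.
Sum = 0.0057649525.

0.005765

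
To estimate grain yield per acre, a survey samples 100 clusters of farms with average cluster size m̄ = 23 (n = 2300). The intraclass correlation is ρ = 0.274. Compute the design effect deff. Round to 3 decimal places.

7.028

deff = 1 + (23 − 1)·0.274 = 1 + 6.028 = 7.028.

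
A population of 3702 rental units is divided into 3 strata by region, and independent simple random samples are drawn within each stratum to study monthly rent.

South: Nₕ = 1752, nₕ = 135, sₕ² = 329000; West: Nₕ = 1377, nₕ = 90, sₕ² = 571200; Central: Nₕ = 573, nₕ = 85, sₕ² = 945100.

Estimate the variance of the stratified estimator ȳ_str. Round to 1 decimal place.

Var(ȳ_str) = Σₕ Wₕ²(1 − fₕ)sₕ²/nₕ with Wₕ = Nₕ/N, N = 3702.
South: Wₕ = 0.47325770; term = 0.47325770²·(1 − 0.07705479)·329000/135 = 503.7713.
West: Wₕ = 0.37196110; term = 0.37196110²·(1 − 0.06535948)·571200/90 = 820.70173.
Central: Wₕ = 0.15478120; term = 0.15478120²·(1 − 0.14834206)·945100/85 = 226.86132.
Sum = 1551.3344.

1551.3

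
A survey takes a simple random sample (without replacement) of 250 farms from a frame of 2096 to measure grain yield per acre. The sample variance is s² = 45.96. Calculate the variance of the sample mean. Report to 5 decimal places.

0.16191

Under SRS without replacement, Var(ȳ) = (1 − f)·s²/n with f = n/N = 250/2096 = 0.11927481.
Var(ȳ) = (1 − 0.11927481)·45.96/250 = 0.88072519·0.18384 = 0.16191252.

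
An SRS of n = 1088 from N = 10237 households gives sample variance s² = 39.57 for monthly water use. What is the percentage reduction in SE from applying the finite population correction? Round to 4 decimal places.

f = n/N = 1088/10237 = 0.10628114.
SE_no-fpc = √(s²/n) = 0.19070785; SE_fpc = √((1−f)s²/n) = 0.18028892.
Ratio = √(1−f) = 0.94536705. Reduction = 100·(1 − 0.94536705) = 5.4633%.

5.4633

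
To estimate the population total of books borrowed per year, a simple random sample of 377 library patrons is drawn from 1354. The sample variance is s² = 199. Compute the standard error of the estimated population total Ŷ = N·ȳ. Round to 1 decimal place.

835.6

Var(Ŷ) = N²·Var(ȳ) = N²·(1 − n/N)·s²/n.
f = 377/1354 = 0.27843427; Var(ȳ) = 0.72156573·199/377 = 0.38087952.
Var(Ŷ) = 1354² · 0.38087952 = 698272.52.
SE(Ŷ) = √(698272.52) = 835.6.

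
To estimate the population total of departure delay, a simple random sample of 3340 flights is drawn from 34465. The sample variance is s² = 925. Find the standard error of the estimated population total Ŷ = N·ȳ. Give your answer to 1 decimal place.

17236.2

Var(Ŷ) = N²·Var(ȳ) = N²·(1 − n/N)·s²/n.
f = 3340/34465 = 0.09690991; Var(ȳ) = 0.90309009·925/3340 = 0.25010729.
Var(Ŷ) = 34465² · 0.25010729 = 2.970865 × 10^8.
SE(Ŷ) = √(2.970865 × 10^8) = 17236.2.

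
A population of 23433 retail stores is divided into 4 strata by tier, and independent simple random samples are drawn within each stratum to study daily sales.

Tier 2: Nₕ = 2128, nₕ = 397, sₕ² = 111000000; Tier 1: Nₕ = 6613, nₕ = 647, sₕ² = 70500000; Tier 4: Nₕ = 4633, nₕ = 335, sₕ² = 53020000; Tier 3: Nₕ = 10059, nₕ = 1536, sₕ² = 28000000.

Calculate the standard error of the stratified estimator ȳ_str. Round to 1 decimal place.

135.2

Var(ȳ_str) = Σₕ Wₕ²(1 − fₕ)sₕ²/nₕ with Wₕ = Nₕ/N, N = 23433.
Tier 2: Wₕ = 0.09081210; term = 0.09081210²·(1 − 0.18656015)·111000000/397 = 1875.6223.
Tier 1: Wₕ = 0.28220885; term = 0.28220885²·(1 − 0.09783759)·70500000/647 = 7829.0817.
Tier 4: Wₕ = 0.19771263; term = 0.19771263²·(1 − 0.07230736)·53020000/335 = 5739.4178.
Tier 3: Wₕ = 0.42926642; term = 0.42926642²·(1 − 0.15269908)·28000000/1536 = 2846.1536.
Sum = 18290.275.
SE = √(18290.275) = 135.2.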